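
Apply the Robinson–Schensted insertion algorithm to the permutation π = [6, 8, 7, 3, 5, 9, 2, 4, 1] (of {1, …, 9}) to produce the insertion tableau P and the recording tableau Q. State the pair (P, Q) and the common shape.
P = [1, 4, 9] / [2, 5] / [3, 7] / [6] / [8];  Q = [1, 2, 6] / [3, 5] / [4, 8] / [7] / [9];  common shape = (3, 2, 2, 1, 1)

Row-insert the values π_1, π_2, … into P one at a time, bumping the leftmost entry strictly greater than the inserted value down to the next row. The recording tableau Q records, in position (i, j), the step at which that cell was added to P.
  Insert 6 (step 1): P = [6];  Q = [1]
  Insert 8 (step 2): P = [6, 8];  Q = [1, 2]
  Insert 7 (step 3): P = [6, 7] / [8];  Q = [1, 2] / [3]
  Insert 3 (step 4): P = [3, 7] / [6] / [8];  Q = [1, 2] / [3] / [4]
  Insert 5 (step 5): P = [3, 5] / [6, 7] / [8];  Q = [1, 2] / [3, 5] / [4]
  Insert 9 (step 6): P = [3, 5, 9] / [6, 7] / [8];  Q = [1, 2, 6] / [3, 5] / [4]
  Insert 2 (step 7): P = [2, 5, 9] / [3, 7] / [6] / [8];  Q = [1, 2, 6] / [3, 5] / [4] / [7]
  Insert 4 (step 8): P = [2, 4, 9] / [3, 5] / [6, 7] / [8];  Q = [1, 2, 6] / [3, 5] / [4, 8] / [7]
  Insert 1 (step 9): P = [1, 4, 9] / [2, 5] / [3, 7] / [6] / [8];  Q = [1, 2, 6] / [3, 5] / [4, 8] / [7] / [9]
Final shape: (3, 2, 2, 1, 1).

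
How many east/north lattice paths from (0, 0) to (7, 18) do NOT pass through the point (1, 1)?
Number of paths = 278806

Total paths from (0, 0) to (7, 18): C(25, 7) = 480700. Paths through (1, 1): (paths (0, 0) → (1, 1)) × (paths (1, 1) → (7, 18)) = C(2, 1) · C(23, 6) = 2 · 100947 = 201894. Avoidance count = 480700 − 201894 = 278806.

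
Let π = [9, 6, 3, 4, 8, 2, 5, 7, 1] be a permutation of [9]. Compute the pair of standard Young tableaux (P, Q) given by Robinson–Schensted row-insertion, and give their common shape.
P = [1, 4, 5, 7] / [2, 8] / [3] / [6] / [9];  Q = [1, 4, 5, 8] / [2, 7] / [3] / [6] / [9];  common shape = (4, 2, 1, 1, 1)

Row-insert the values π_1, π_2, … into P one at a time, bumping the leftmost entry strictly greater than the inserted value down to the next row. The recording tableau Q records, in position (i, j), the step at which that cell was added to P.
  Insert 9 (step 1): P = [9];  Q = [1]
  Insert 6 (step 2): P = [6] / [9];  Q = [1] / [2]
  Insert 3 (step 3): P = [3] / [6] / [9];  Q = [1] / [2] / [3]
  Insert 4 (step 4): P = [3, 4] / [6] / [9];  Q = [1, 4] / [2] / [3]
  Insert 8 (step 5): P = [3, 4, 8] / [6] / [9];  Q = [1, 4, 5] / [2] / [3]
  Insert 2 (step 6): P = [2, 4, 8] / [3] / [6] / [9];  Q = [1, 4, 5] / [2] / [3] / [6]
  Insert 5 (step 7): P = [2, 4, 5] / [3, 8] / [6] / [9];  Q = [1, 4, 5] / [2, 7] / [3] / [6]
  Insert 7 (step 8): P = [2, 4, 5, 7] / [3, 8] / [6] / [9];  Q = [1, 4, 5, 8] / [2, 7] / [3] / [6]
  Insert 1 (step 9): P = [1, 4, 5, 7] / [2, 8] / [3] / [6] / [9];  Q = [1, 4, 5, 8] / [2, 7] / [3] / [6] / [9]
Final shape: (4, 2, 1, 1, 1).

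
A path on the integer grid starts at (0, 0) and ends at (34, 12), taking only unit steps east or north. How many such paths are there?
Number of paths = 38910617655

A monotone lattice path from (0, 0) to (34, 12) consists of 34 east steps and 12 north steps in some order, so it is determined by which 34 of the 46 steps are east. The count is C(46, 34) = 38910617655.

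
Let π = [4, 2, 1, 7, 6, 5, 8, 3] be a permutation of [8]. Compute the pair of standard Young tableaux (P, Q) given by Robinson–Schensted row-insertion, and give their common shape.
P = [1, 3, 8] / [2, 5] / [4, 6] / [7];  Q = [1, 4, 7] / [2, 5] / [3, 6] / [8];  common shape = (3, 2, 2, 1)

Row-insert the values π_1, π_2, … into P one at a time, bumping the leftmost entry strictly greater than the inserted value down to the next row. The recording tableau Q records, in position (i, j), the step at which that cell was added to P.
  Insert 4 (step 1): P = [4];  Q = [1]
  Insert 2 (step 2): P = [2] / [4];  Q = [1] / [2]
  Insert 1 (step 3): P = [1] / [2] / [4];  Q = [1] / [2] / [3]
  Insert 7 (step 4): P = [1, 7] / [2] / [4];  Q = [1, 4] / [2] / [3]
  Insert 6 (step 5): P = [1, 6] / [2, 7] / [4];  Q = [1, 4] / [2, 5] / [3]
  Insert 5 (step 6): P = [1, 5] / [2, 6] / [4, 7];  Q = [1, 4] / [2, 5] / [3, 6]
  Insert 8 (step 7): P = [1, 5, 8] / [2, 6] / [4, 7];  Q = [1, 4, 7] / [2, 5] / [3, 6]
  Insert 3 (step 8): P = [1, 3, 8] / [2, 5] / [4, 6] / [7];  Q = [1, 4, 7] / [2, 5] / [3, 6] / [8]
Final shape: (3, 2, 2, 1).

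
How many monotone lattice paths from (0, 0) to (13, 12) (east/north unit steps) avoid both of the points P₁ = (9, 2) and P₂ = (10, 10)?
Number of paths = 3302635

Inclusion–exclusion. Total paths: C(25, 13) = 5200300. Through P₁: C(11, 9)·C(14, 4) = 55055. Through P₂: C(20, 10)·C(5, 3) = 1847560. Since P₁ is strictly southwest of P₂, a monotone path through both must visit P₁ then P₂; paths through both = C(11, 9)·C(9, 1)·C(5, 3) = 4950. Avoid both = 5200300 − 55055 − 1847560 + 4950 = 3302635.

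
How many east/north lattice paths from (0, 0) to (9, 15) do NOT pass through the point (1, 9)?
Number of paths = 1277474

Total paths from (0, 0) to (9, 15): C(24, 9) = 1307504. Paths through (1, 9): (paths (0, 0) → (1, 9)) × (paths (1, 9) → (9, 15)) = C(10, 1) · C(14, 8) = 10 · 3003 = 30030. Avoidance count = 1307504 − 30030 = 1277474.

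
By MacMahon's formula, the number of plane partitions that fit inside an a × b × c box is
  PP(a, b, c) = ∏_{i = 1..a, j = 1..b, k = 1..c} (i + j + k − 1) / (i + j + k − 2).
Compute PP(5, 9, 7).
PP(5, 9, 7) = 2424984388825856

Evaluate the triple product over i = 1..5, j = 1..9, k = 1..7. The factors are (2/1) · (3/2) · (4/3) · (5/4) · (6/5) · (7/6) · (8/7) · (3/2) · … (315 factors total). The numerators and denominators telescope so the product is an integer; carrying out the multiplication exactly gives PP(5, 9, 7) = 2424984388825856.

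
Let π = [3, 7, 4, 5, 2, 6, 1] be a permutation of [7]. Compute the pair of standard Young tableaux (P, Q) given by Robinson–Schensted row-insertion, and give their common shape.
P = [1, 4, 5, 6] / [2] / [3] / [7];  Q = [1, 2, 4, 6] / [3] / [5] / [7];  common shape = (4, 1, 1, 1)

Row-insert the values π_1, π_2, … into P one at a time, bumping the leftmost entry strictly greater than the inserted value down to the next row. The recording tableau Q records, in position (i, j), the step at which that cell was added to P.
  Insert 3 (step 1): P = [3];  Q = [1]
  Insert 7 (step 2): P = [3, 7];  Q = [1, 2]
  Insert 4 (step 3): P = [3, 4] / [7];  Q = [1, 2] / [3]
  Insert 5 (step 4): P = [3, 4, 5] / [7];  Q = [1, 2, 4] / [3]
  Insert 2 (step 5): P = [2, 4, 5] / [3] / [7];  Q = [1, 2, 4] / [3] / [5]
  Insert 6 (step 6): P = [2, 4, 5, 6] / [3] / [7];  Q = [1, 2, 4, 6] / [3] / [5]
  Insert 1 (step 7): P = [1, 4, 5, 6] / [2] / [3] / [7];  Q = [1, 2, 4, 6] / [3] / [5] / [7]
Final shape: (4, 1, 1, 1).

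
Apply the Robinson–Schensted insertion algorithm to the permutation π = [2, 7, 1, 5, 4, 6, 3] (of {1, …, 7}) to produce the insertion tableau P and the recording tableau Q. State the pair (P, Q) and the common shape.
P = [1, 3, 6] / [2, 4] / [5] / [7];  Q = [1, 2, 6] / [3, 4] / [5] / [7];  common shape = (3, 2, 1, 1)

Row-insert the values π_1, π_2, … into P one at a time, bumping the leftmost entry strictly greater than the inserted value down to the next row. The recording tableau Q records, in position (i, j), the step at which that cell was added to P.
  Insert 2 (step 1): P = [2];  Q = [1]
  Insert 7 (step 2): P = [2, 7];  Q = [1, 2]
  Insert 1 (step 3): P = [1, 7] / [2];  Q = [1, 2] / [3]
  Insert 5 (step 4): P = [1, 5] / [2, 7];  Q = [1, 2] / [3, 4]
  Insert 4 (step 5): P = [1, 4] / [2, 5] / [7];  Q = [1, 2] / [3, 4] / [5]
  Insert 6 (step 6): P = [1, 4, 6] / [2, 5] / [7];  Q = [1, 2, 6] / [3, 4] / [5]
  Insert 3 (step 7): P = [1, 3, 6] / [2, 4] / [5] / [7];  Q = [1, 2, 6] / [3, 4] / [5] / [7]
Final shape: (3, 2, 1, 1).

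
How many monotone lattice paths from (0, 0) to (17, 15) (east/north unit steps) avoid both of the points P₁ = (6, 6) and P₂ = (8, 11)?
Number of paths = 370360410

Inclusion–exclusion. Total paths: C(32, 17) = 565722720. Through P₁: C(12, 6)·C(20, 11) = 155195040. Through P₂: C(19, 8)·C(13, 9) = 54041130. Since P₁ is strictly southwest of P₂, a monotone path through both must visit P₁ then P₂; paths through both = C(12, 6)·C(7, 2)·C(13, 9) = 13873860. Avoid both = 565722720 − 155195040 − 54041130 + 13873860 = 370360410.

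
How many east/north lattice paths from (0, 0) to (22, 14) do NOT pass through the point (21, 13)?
Number of paths = 1940329680

Total paths from (0, 0) to (22, 14): C(36, 22) = 3796297200. Paths through (21, 13): (paths (0, 0) → (21, 13)) × (paths (21, 13) → (22, 14)) = C(34, 21) · C(2, 1) = 927983760 · 2 = 1855967520. Avoidance count = 3796297200 − 1855967520 = 1940329680.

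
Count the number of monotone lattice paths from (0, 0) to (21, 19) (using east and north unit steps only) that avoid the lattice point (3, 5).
Number of paths = 104882014800

Total paths from (0, 0) to (21, 19): C(40, 21) = 131282408400. Paths through (3, 5): (paths (0, 0) → (3, 5)) × (paths (3, 5) → (21, 19)) = C(8, 3) · C(32, 18) = 56 · 471435600 = 26400393600. Avoidance count = 131282408400 − 26400393600 = 104882014800.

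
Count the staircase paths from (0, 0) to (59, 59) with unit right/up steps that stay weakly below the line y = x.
C_59 = 405944995127576985730643443367112

These NE paths below the diagonal are counted by the Catalan number C_n = (1/(n + 1)) · C(2n, n). For n = 59: C_59 = (1/60) · C(118, 59) = 24356699707654619143838606602026720/60 = 405944995127576985730643443367112.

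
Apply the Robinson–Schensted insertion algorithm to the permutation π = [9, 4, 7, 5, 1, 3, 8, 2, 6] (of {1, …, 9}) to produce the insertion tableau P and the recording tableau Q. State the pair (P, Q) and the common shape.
P = [1, 2, 6] / [3, 5, 8] / [4] / [7] / [9];  Q = [1, 3, 7] / [2, 6, 9] / [4] / [5] / [8];  common shape = (3, 3, 1, 1, 1)

Row-insert the values π_1, π_2, … into P one at a time, bumping the leftmost entry strictly greater than the inserted value down to the next row. The recording tableau Q records, in position (i, j), the step at which that cell was added to P.
  Insert 9 (step 1): P = [9];  Q = [1]
  Insert 4 (step 2): P = [4] / [9];  Q = [1] / [2]
  Insert 7 (step 3): P = [4, 7] / [9];  Q = [1, 3] / [2]
  Insert 5 (step 4): P = [4, 5] / [7] / [9];  Q = [1, 3] / [2] / [4]
  Insert 1 (step 5): P = [1, 5] / [4] / [7] / [9];  Q = [1, 3] / [2] / [4] / [5]
  Insert 3 (step 6): P = [1, 3] / [4, 5] / [7] / [9];  Q = [1, 3] / [2, 6] / [4] / [5]
  Insert 8 (step 7): P = [1, 3, 8] / [4, 5] / [7] / [9];  Q = [1, 3, 7] / [2, 6] / [4] / [5]
  Insert 2 (step 8): P = [1, 2, 8] / [3, 5] / [4] / [7] / [9];  Q = [1, 3, 7] / [2, 6] / [4] / [5] / [8]
  Insert 6 (step 9): P = [1, 2, 6] / [3, 5, 8] / [4] / [7] / [9];  Q = [1, 3, 7] / [2, 6, 9] / [4] / [5] / [8]
Final shape: (3, 3, 1, 1, 1).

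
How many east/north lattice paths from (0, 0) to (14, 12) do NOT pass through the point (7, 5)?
Number of paths = 6939556

Total paths from (0, 0) to (14, 12): C(26, 14) = 9657700. Paths through (7, 5): (paths (0, 0) → (7, 5)) × (paths (7, 5) → (14, 12)) = C(12, 7) · C(14, 7) = 792 · 3432 = 2718144. Avoidance count = 9657700 − 2718144 = 6939556.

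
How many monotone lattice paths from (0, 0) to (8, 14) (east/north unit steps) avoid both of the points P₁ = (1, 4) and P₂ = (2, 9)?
Number of paths = 210980

Inclusion–exclusion. Total paths: C(22, 8) = 319770. Through P₁: C(5, 1)·C(17, 7) = 97240. Through P₂: C(11, 2)·C(11, 6) = 25410. Since P₁ is strictly southwest of P₂, a monotone path through both must visit P₁ then P₂; paths through both = C(5, 1)·C(6, 1)·C(11, 6) = 13860. Avoid both = 319770 − 97240 − 25410 + 13860 = 210980.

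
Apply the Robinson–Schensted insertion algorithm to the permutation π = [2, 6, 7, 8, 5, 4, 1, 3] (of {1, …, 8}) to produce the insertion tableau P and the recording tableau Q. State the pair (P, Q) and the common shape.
P = [1, 3, 7, 8] / [2, 4] / [5] / [6];  Q = [1, 2, 3, 4] / [5, 8] / [6] / [7];  common shape = (4, 2, 1, 1)

Row-insert the values π_1, π_2, … into P one at a time, bumping the leftmost entry strictly greater than the inserted value down to the next row. The recording tableau Q records, in position (i, j), the step at which that cell was added to P.
  Insert 2 (step 1): P = [2];  Q = [1]
  Insert 6 (step 2): P = [2, 6];  Q = [1, 2]
  Insert 7 (step 3): P = [2, 6, 7];  Q = [1, 2, 3]
  Insert 8 (step 4): P = [2, 6, 7, 8];  Q = [1, 2, 3, 4]
  Insert 5 (step 5): P = [2, 5, 7, 8] / [6];  Q = [1, 2, 3, 4] / [5]
  Insert 4 (step 6): P = [2, 4, 7, 8] / [5] / [6];  Q = [1, 2, 3, 4] / [5] / [6]
  Insert 1 (step 7): P = [1, 4, 7, 8] / [2] / [5] / [6];  Q = [1, 2, 3, 4] / [5] / [6] / [7]
  Insert 3 (step 8): P = [1, 3, 7, 8] / [2, 4] / [5] / [6];  Q = [1, 2, 3, 4] / [5, 8] / [6] / [7]
Final shape: (4, 2, 1, 1).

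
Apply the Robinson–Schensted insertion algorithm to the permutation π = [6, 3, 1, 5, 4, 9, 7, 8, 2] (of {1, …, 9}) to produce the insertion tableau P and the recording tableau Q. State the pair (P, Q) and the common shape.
P = [1, 2, 7, 8] / [3, 4, 9] / [5] / [6];  Q = [1, 4, 6, 8] / [2, 5, 7] / [3] / [9];  common shape = (4, 3, 1, 1)

Row-insert the values π_1, π_2, … into P one at a time, bumping the leftmost entry strictly greater than the inserted value down to the next row. The recording tableau Q records, in position (i, j), the step at which that cell was added to P.
  Insert 6 (step 1): P = [6];  Q = [1]
  Insert 3 (step 2): P = [3] / [6];  Q = [1] / [2]
  Insert 1 (step 3): P = [1] / [3] / [6];  Q = [1] / [2] / [3]
  Insert 5 (step 4): P = [1, 5] / [3] / [6];  Q = [1, 4] / [2] / [3]
  Insert 4 (step 5): P = [1, 4] / [3, 5] / [6];  Q = [1, 4] / [2, 5] / [3]
  Insert 9 (step 6): P = [1, 4, 9] / [3, 5] / [6];  Q = [1, 4, 6] / [2, 5] / [3]
  Insert 7 (step 7): P = [1, 4, 7] / [3, 5, 9] / [6];  Q = [1, 4, 6] / [2, 5, 7] / [3]
  Insert 8 (step 8): P = [1, 4, 7, 8] / [3, 5, 9] / [6];  Q = [1, 4, 6, 8] / [2, 5, 7] / [3]
  Insert 2 (step 9): P = [1, 2, 7, 8] / [3, 4, 9] / [5] / [6];  Q = [1, 4, 6, 8] / [2, 5, 7] / [3] / [9]
Final shape: (4, 3, 1, 1).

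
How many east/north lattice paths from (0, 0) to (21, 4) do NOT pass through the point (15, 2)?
Number of paths = 8842

Total paths from (0, 0) to (21, 4): C(25, 21) = 12650. Paths through (15, 2): (paths (0, 0) → (15, 2)) × (paths (15, 2) → (21, 4)) = C(17, 15) · C(8, 6) = 136 · 28 = 3808. Avoidance count = 12650 − 3808 = 8842.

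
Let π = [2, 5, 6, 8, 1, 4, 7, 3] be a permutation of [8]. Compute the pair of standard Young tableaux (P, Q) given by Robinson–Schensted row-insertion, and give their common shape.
P = [1, 3, 6, 7] / [2, 4, 8] / [5];  Q = [1, 2, 3, 4] / [5, 6, 7] / [8];  common shape = (4, 3, 1)

Row-insert the values π_1, π_2, … into P one at a time, bumping the leftmost entry strictly greater than the inserted value down to the next row. The recording tableau Q records, in position (i, j), the step at which that cell was added to P.
  Insert 2 (step 1): P = [2];  Q = [1]
  Insert 5 (step 2): P = [2, 5];  Q = [1, 2]
  Insert 6 (step 3): P = [2, 5, 6];  Q = [1, 2, 3]
  Insert 8 (step 4): P = [2, 5, 6, 8];  Q = [1, 2, 3, 4]
  Insert 1 (step 5): P = [1, 5, 6, 8] / [2];  Q = [1, 2, 3, 4] / [5]
  Insert 4 (step 6): P = [1, 4, 6, 8] / [2, 5];  Q = [1, 2, 3, 4] / [5, 6]
  Insert 7 (step 7): P = [1, 4, 6, 7] / [2, 5, 8];  Q = [1, 2, 3, 4] / [5, 6, 7]
  Insert 3 (step 8): P = [1, 3, 6, 7] / [2, 4, 8] / [5];  Q = [1, 2, 3, 4] / [5, 6, 7] / [8]
Final shape: (4, 3, 1).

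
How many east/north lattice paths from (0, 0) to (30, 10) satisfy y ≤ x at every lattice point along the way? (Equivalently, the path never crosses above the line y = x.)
Number of paths = 574221648

By the reflection principle (André's argument), the number of monotone paths to (30, 10) with n ≤ m that never go above y = x is C(40, 30) − C(40, 31) = 847660528 − 273438880 = 574221648.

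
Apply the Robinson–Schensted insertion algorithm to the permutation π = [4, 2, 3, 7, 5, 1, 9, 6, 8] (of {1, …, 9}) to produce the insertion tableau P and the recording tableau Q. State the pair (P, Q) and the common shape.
P = [1, 3, 5, 6, 8] / [2, 7, 9] / [4];  Q = [1, 3, 4, 7, 9] / [2, 5, 8] / [6];  common shape = (5, 3, 1)

Row-insert the values π_1, π_2, … into P one at a time, bumping the leftmost entry strictly greater than the inserted value down to the next row. The recording tableau Q records, in position (i, j), the step at which that cell was added to P.
  Insert 4 (step 1): P = [4];  Q = [1]
  Insert 2 (step 2): P = [2] / [4];  Q = [1] / [2]
  Insert 3 (step 3): P = [2, 3] / [4];  Q = [1, 3] / [2]
  Insert 7 (step 4): P = [2, 3, 7] / [4];  Q = [1, 3, 4] / [2]
  Insert 5 (step 5): P = [2, 3, 5] / [4, 7];  Q = [1, 3, 4] / [2, 5]
  Insert 1 (step 6): P = [1, 3, 5] / [2, 7] / [4];  Q = [1, 3, 4] / [2, 5] / [6]
  Insert 9 (step 7): P = [1, 3, 5, 9] / [2, 7] / [4];  Q = [1, 3, 4, 7] / [2, 5] / [6]
  Insert 6 (step 8): P = [1, 3, 5, 6] / [2, 7, 9] / [4];  Q = [1, 3, 4, 7] / [2, 5, 8] / [6]
  Insert 8 (step 9): P = [1, 3, 5, 6, 8] / [2, 7, 9] / [4];  Q = [1, 3, 4, 7, 9] / [2, 5, 8] / [6]
Final shape: (5, 3, 1).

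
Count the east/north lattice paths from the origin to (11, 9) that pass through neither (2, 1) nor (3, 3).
Number of paths = 61997

Inclusion–exclusion. Total paths: C(20, 11) = 167960. Through P₁: C(3, 2)·C(17, 9) = 72930. Through P₂: C(6, 3)·C(14, 8) = 60060. Since P₁ is strictly southwest of P₂, a monotone path through both must visit P₁ then P₂; paths through both = C(3, 2)·C(3, 1)·C(14, 8) = 27027. Avoid both = 167960 − 72930 − 60060 + 27027 = 61997.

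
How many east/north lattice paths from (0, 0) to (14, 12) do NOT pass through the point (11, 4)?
Number of paths = 9432475

Total paths from (0, 0) to (14, 12): C(26, 14) = 9657700. Paths through (11, 4): (paths (0, 0) → (11, 4)) × (paths (11, 4) → (14, 12)) = C(15, 11) · C(11, 3) = 1365 · 165 = 225225. Avoidance count = 9657700 − 225225 = 9432475.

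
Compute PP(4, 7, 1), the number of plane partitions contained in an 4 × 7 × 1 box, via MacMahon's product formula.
PP(4, 7, 1) = 330

Evaluate the triple product over i = 1..4, j = 1..7, k = 1..1. The factors are (2/1) · (3/2) · (4/3) · (5/4) · (6/5) · (7/6) · (8/7) · (3/2) · … (28 factors total). The numerators and denominators telescope so the product is an integer; carrying out the multiplication exactly gives PP(4, 7, 1) = 330.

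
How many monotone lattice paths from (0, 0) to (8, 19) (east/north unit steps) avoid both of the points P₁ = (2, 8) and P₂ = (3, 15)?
Number of paths = 1605699

Inclusion–exclusion. Total paths: C(27, 8) = 2220075. Through P₁: C(10, 2)·C(17, 6) = 556920. Through P₂: C(18, 3)·C(9, 5) = 102816. Since P₁ is strictly southwest of P₂, a monotone path through both must visit P₁ then P₂; paths through both = C(10, 2)·C(8, 1)·C(9, 5) = 45360. Avoid both = 2220075 − 556920 − 102816 + 45360 = 1605699.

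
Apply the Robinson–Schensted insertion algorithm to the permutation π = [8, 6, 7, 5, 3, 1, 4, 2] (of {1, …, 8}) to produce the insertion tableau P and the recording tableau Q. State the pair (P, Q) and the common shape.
P = [1, 2] / [3, 4] / [5, 7] / [6] / [8];  Q = [1, 3] / [2, 7] / [4, 8] / [5] / [6];  common shape = (2, 2, 2, 1, 1)

Row-insert the values π_1, π_2, … into P one at a time, bumping the leftmost entry strictly greater than the inserted value down to the next row. The recording tableau Q records, in position (i, j), the step at which that cell was added to P.
  Insert 8 (step 1): P = [8];  Q = [1]
  Insert 6 (step 2): P = [6] / [8];  Q = [1] / [2]
  Insert 7 (step 3): P = [6, 7] / [8];  Q = [1, 3] / [2]
  Insert 5 (step 4): P = [5, 7] / [6] / [8];  Q = [1, 3] / [2] / [4]
  Insert 3 (step 5): P = [3, 7] / [5] / [6] / [8];  Q = [1, 3] / [2] / [4] / [5]
  Insert 1 (step 6): P = [1, 7] / [3] / [5] / [6] / [8];  Q = [1, 3] / [2] / [4] / [5] / [6]
  Insert 4 (step 7): P = [1, 4] / [3, 7] / [5] / [6] / [8];  Q = [1, 3] / [2, 7] / [4] / [5] / [6]
  Insert 2 (step 8): P = [1, 2] / [3, 4] / [5, 7] / [6] / [8];  Q = [1, 3] / [2, 7] / [4, 8] / [5] / [6]
Final shape: (2, 2, 2, 1, 1).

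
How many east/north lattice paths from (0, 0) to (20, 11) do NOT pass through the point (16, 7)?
Number of paths = 67511325

Total paths from (0, 0) to (20, 11): C(31, 20) = 84672315. Paths through (16, 7): (paths (0, 0) → (16, 7)) × (paths (16, 7) → (20, 11)) = C(23, 16) · C(8, 4) = 245157 · 70 = 17160990. Avoidance count = 84672315 − 17160990 = 67511325.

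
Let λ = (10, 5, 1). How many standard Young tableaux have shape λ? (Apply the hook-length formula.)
# SYT of shape (10, 5, 1) = 20020

Hook-length formula: f^λ = n! / Π hook(c), product over all cells c of the Young diagram. For λ = (10, 5, 1), n = 16 boxes. Hook lengths by row (left-to-right, top-to-bottom): [12, 10, 9, 8, 7, 5, 4, 3, 2, 1]; [6, 4, 3, 2, 1]; [1]. Product of hooks = 1045094400. So f^λ = 16! / 1045094400 = 20922789888000 / 1045094400 = 20020.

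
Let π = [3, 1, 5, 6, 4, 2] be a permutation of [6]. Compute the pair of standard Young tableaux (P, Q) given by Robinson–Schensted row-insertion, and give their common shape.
P = [1, 2, 6] / [3, 4] / [5];  Q = [1, 3, 4] / [2, 5] / [6];  common shape = (3, 2, 1)

Row-insert the values π_1, π_2, … into P one at a time, bumping the leftmost entry strictly greater than the inserted value down to the next row. The recording tableau Q records, in position (i, j), the step at which that cell was added to P.
  Insert 3 (step 1): P = [3];  Q = [1]
  Insert 1 (step 2): P = [1] / [3];  Q = [1] / [2]
  Insert 5 (step 3): P = [1, 5] / [3];  Q = [1, 3] / [2]
  Insert 6 (step 4): P = [1, 5, 6] / [3];  Q = [1, 3, 4] / [2]
  Insert 4 (step 5): P = [1, 4, 6] / [3, 5];  Q = [1, 3, 4] / [2, 5]
  Insert 2 (step 6): P = [1, 2, 6] / [3, 4] / [5];  Q = [1, 3, 4] / [2, 5] / [6]
Final shape: (3, 2, 1).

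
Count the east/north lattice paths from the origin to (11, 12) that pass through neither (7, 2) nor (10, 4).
Number of paths = 1310273

Inclusion–exclusion. Total paths: C(23, 11) = 1352078. Through P₁: C(9, 7)·C(14, 4) = 36036. Through P₂: C(14, 10)·C(9, 1) = 9009. Since P₁ is strictly southwest of P₂, a monotone path through both must visit P₁ then P₂; paths through both = C(9, 7)·C(5, 3)·C(9, 1) = 3240. Avoid both = 1352078 − 36036 − 9009 + 3240 = 1310273.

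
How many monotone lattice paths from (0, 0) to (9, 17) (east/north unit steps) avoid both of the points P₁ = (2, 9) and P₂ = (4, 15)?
Number of paths = 2721569

Inclusion–exclusion. Total paths: C(26, 9) = 3124550. Through P₁: C(11, 2)·C(15, 7) = 353925. Through P₂: C(19, 4)·C(7, 5) = 81396. Since P₁ is strictly southwest of P₂, a monotone path through both must visit P₁ then P₂; paths through both = C(11, 2)·C(8, 2)·C(7, 5) = 32340. Avoid both = 3124550 − 353925 − 81396 + 32340 = 2721569.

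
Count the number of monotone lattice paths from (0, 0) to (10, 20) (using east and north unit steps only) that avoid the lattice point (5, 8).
Number of paths = 22081059

Total paths from (0, 0) to (10, 20): C(30, 10) = 30045015. Paths through (5, 8): (paths (0, 0) → (5, 8)) × (paths (5, 8) → (10, 20)) = C(13, 5) · C(17, 5) = 1287 · 6188 = 7963956. Avoidance count = 30045015 − 7963956 = 22081059.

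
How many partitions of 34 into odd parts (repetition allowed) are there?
p_odd(34) = 512

Enumerate partitions using only odd parts via the recurrence o(n, m) = o(n, m−2) + o(n−m, m) over odd m, starting from the largest odd part ≤ n. This gives p_odd(34) = 512. (Euler's theorem: equals the count of distinct-part partitions.)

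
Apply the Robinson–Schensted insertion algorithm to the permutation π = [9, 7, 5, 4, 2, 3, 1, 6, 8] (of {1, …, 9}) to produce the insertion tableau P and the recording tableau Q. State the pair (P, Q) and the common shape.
P = [1, 3, 6, 8] / [2] / [4] / [5] / [7] / [9];  Q = [1, 6, 8, 9] / [2] / [3] / [4] / [5] / [7];  common shape = (4, 1, 1, 1, 1, 1)

Row-insert the values π_1, π_2, … into P one at a time, bumping the leftmost entry strictly greater than the inserted value down to the next row. The recording tableau Q records, in position (i, j), the step at which that cell was added to P.
  Insert 9 (step 1): P = [9];  Q = [1]
  Insert 7 (step 2): P = [7] / [9];  Q = [1] / [2]
  Insert 5 (step 3): P = [5] / [7] / [9];  Q = [1] / [2] / [3]
  Insert 4 (step 4): P = [4] / [5] / [7] / [9];  Q = [1] / [2] / [3] / [4]
  Insert 2 (step 5): P = [2] / [4] / [5] / [7] / [9];  Q = [1] / [2] / [3] / [4] / [5]
  Insert 3 (step 6): P = [2, 3] / [4] / [5] / [7] / [9];  Q = [1, 6] / [2] / [3] / [4] / [5]
  Insert 1 (step 7): P = [1, 3] / [2] / [4] / [5] / [7] / [9];  Q = [1, 6] / [2] / [3] / [4] / [5] / [7]
  Insert 6 (step 8): P = [1, 3, 6] / [2] / [4] / [5] / [7] / [9];  Q = [1, 6, 8] / [2] / [3] / [4] / [5] / [7]
  Insert 8 (step 9): P = [1, 3, 6, 8] / [2] / [4] / [5] / [7] / [9];  Q = [1, 6, 8, 9] / [2] / [3] / [4] / [5] / [7]
Final shape: (4, 1, 1, 1, 1, 1).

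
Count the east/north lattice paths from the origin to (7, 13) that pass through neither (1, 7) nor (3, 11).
Number of paths = 66468

Inclusion–exclusion. Total paths: C(20, 7) = 77520. Through P₁: C(8, 1)·C(12, 6) = 7392. Through P₂: C(14, 3)·C(6, 4) = 5460. Since P₁ is strictly southwest of P₂, a monotone path through both must visit P₁ then P₂; paths through both = C(8, 1)·C(6, 2)·C(6, 4) = 1800. Avoid both = 77520 − 7392 − 5460 + 1800 = 66468.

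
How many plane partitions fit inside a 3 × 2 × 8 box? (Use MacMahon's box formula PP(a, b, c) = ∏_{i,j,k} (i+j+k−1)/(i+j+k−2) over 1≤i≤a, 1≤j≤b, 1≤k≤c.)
PP(3, 2, 8) = 9075

Evaluate the triple product over i = 1..3, j = 1..2, k = 1..8. The factors are (2/1) · (3/2) · (4/3) · (5/4) · (6/5) · (7/6) · (8/7) · (9/8) · … (48 factors total). The numerators and denominators telescope so the product is an integer; carrying out the multiplication exactly gives PP(3, 2, 8) = 9075.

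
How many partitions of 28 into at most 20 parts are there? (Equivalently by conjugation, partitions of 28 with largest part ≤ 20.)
p(28, parts ≤ 20) = 3673

Use the recurrence p(n, m) = p(n, m−1) + p(n−m, m): either the largest part is < m (count p(n, m−1)) or the largest part is exactly m (remove one copy of m, count p(n−m, m)). With p(0, ·) = 1 this gives p(28, parts ≤ 20) = 3673. (By conjugating Young diagrams, this also counts partitions of 28 into at most 20 parts.)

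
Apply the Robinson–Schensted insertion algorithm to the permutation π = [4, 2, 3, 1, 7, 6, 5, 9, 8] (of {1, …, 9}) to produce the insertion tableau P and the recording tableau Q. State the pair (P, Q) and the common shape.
P = [1, 3, 5, 8] / [2, 6, 9] / [4, 7];  Q = [1, 3, 5, 8] / [2, 6, 9] / [4, 7];  common shape = (4, 3, 2)

Row-insert the values π_1, π_2, … into P one at a time, bumping the leftmost entry strictly greater than the inserted value down to the next row. The recording tableau Q records, in position (i, j), the step at which that cell was added to P.
  Insert 4 (step 1): P = [4];  Q = [1]
  Insert 2 (step 2): P = [2] / [4];  Q = [1] / [2]
  Insert 3 (step 3): P = [2, 3] / [4];  Q = [1, 3] / [2]
  Insert 1 (step 4): P = [1, 3] / [2] / [4];  Q = [1, 3] / [2] / [4]
  Insert 7 (step 5): P = [1, 3, 7] / [2] / [4];  Q = [1, 3, 5] / [2] / [4]
  Insert 6 (step 6): P = [1, 3, 6] / [2, 7] / [4];  Q = [1, 3, 5] / [2, 6] / [4]
  Insert 5 (step 7): P = [1, 3, 5] / [2, 6] / [4, 7];  Q = [1, 3, 5] / [2, 6] / [4, 7]
  Insert 9 (step 8): P = [1, 3, 5, 9] / [2, 6] / [4, 7];  Q = [1, 3, 5, 8] / [2, 6] / [4, 7]
  Insert 8 (step 9): P = [1, 3, 5, 8] / [2, 6, 9] / [4, 7];  Q = [1, 3, 5, 8] / [2, 6, 9] / [4, 7]
Final shape: (4, 3, 2).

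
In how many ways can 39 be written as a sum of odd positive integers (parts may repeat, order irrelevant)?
p_odd(39) = 982

Enumerate partitions using only odd parts via the recurrence o(n, m) = o(n, m−2) + o(n−m, m) over odd m, starting from the largest odd part ≤ n. This gives p_odd(39) = 982. (Euler's theorem: equals the count of distinct-part partitions.)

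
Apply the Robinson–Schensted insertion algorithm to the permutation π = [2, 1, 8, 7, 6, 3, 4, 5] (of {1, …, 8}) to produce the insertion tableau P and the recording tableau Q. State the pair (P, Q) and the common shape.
P = [1, 3, 4, 5] / [2, 6] / [7] / [8];  Q = [1, 3, 7, 8] / [2, 4] / [5] / [6];  common shape = (4, 2, 1, 1)

Row-insert the values π_1, π_2, … into P one at a time, bumping the leftmost entry strictly greater than the inserted value down to the next row. The recording tableau Q records, in position (i, j), the step at which that cell was added to P.
  Insert 2 (step 1): P = [2];  Q = [1]
  Insert 1 (step 2): P = [1] / [2];  Q = [1] / [2]
  Insert 8 (step 3): P = [1, 8] / [2];  Q = [1, 3] / [2]
  Insert 7 (step 4): P = [1, 7] / [2, 8];  Q = [1, 3] / [2, 4]
  Insert 6 (step 5): P = [1, 6] / [2, 7] / [8];  Q = [1, 3] / [2, 4] / [5]
  Insert 3 (step 6): P = [1, 3] / [2, 6] / [7] / [8];  Q = [1, 3] / [2, 4] / [5] / [6]
  Insert 4 (step 7): P = [1, 3, 4] / [2, 6] / [7] / [8];  Q = [1, 3, 7] / [2, 4] / [5] / [6]
  Insert 5 (step 8): P = [1, 3, 4, 5] / [2, 6] / [7] / [8];  Q = [1, 3, 7, 8] / [2, 4] / [5] / [6]
Final shape: (4, 2, 1, 1).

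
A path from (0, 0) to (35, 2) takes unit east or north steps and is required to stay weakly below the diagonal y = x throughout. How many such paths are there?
Number of paths = 629

By the reflection principle (André's argument), the number of monotone paths to (35, 2) with n ≤ m that never go above y = x is C(37, 35) − C(37, 36) = 666 − 37 = 629.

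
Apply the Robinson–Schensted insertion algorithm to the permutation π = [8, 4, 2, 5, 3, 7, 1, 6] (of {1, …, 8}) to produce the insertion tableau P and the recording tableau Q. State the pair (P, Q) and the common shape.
P = [1, 3, 6] / [2, 5, 7] / [4] / [8];  Q = [1, 4, 6] / [2, 5, 8] / [3] / [7];  common shape = (3, 3, 1, 1)

Row-insert the values π_1, π_2, … into P one at a time, bumping the leftmost entry strictly greater than the inserted value down to the next row. The recording tableau Q records, in position (i, j), the step at which that cell was added to P.
  Insert 8 (step 1): P = [8];  Q = [1]
  Insert 4 (step 2): P = [4] / [8];  Q = [1] / [2]
  Insert 2 (step 3): P = [2] / [4] / [8];  Q = [1] / [2] / [3]
  Insert 5 (step 4): P = [2, 5] / [4] / [8];  Q = [1, 4] / [2] / [3]
  Insert 3 (step 5): P = [2, 3] / [4, 5] / [8];  Q = [1, 4] / [2, 5] / [3]
  Insert 7 (step 6): P = [2, 3, 7] / [4, 5] / [8];  Q = [1, 4, 6] / [2, 5] / [3]
  Insert 1 (step 7): P = [1, 3, 7] / [2, 5] / [4] / [8];  Q = [1, 4, 6] / [2, 5] / [3] / [7]
  Insert 6 (step 8): P = [1, 3, 6] / [2, 5, 7] / [4] / [8];  Q = [1, 4, 6] / [2, 5, 8] / [3] / [7]
Final shape: (3, 3, 1, 1).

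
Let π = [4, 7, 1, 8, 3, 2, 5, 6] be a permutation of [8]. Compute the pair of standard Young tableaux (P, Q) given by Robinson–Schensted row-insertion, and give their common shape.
P = [1, 2, 5, 6] / [3, 7, 8] / [4];  Q = [1, 2, 4, 8] / [3, 5, 7] / [6];  common shape = (4, 3, 1)

Row-insert the values π_1, π_2, … into P one at a time, bumping the leftmost entry strictly greater than the inserted value down to the next row. The recording tableau Q records, in position (i, j), the step at which that cell was added to P.
  Insert 4 (step 1): P = [4];  Q = [1]
  Insert 7 (step 2): P = [4, 7];  Q = [1, 2]
  Insert 1 (step 3): P = [1, 7] / [4];  Q = [1, 2] / [3]
  Insert 8 (step 4): P = [1, 7, 8] / [4];  Q = [1, 2, 4] / [3]
  Insert 3 (step 5): P = [1, 3, 8] / [4, 7];  Q = [1, 2, 4] / [3, 5]
  Insert 2 (step 6): P = [1, 2, 8] / [3, 7] / [4];  Q = [1, 2, 4] / [3, 5] / [6]
  Insert 5 (step 7): P = [1, 2, 5] / [3, 7, 8] / [4];  Q = [1, 2, 4] / [3, 5, 7] / [6]
  Insert 6 (step 8): P = [1, 2, 5, 6] / [3, 7, 8] / [4];  Q = [1, 2, 4, 8] / [3, 5, 7] / [6]
Final shape: (4, 3, 1).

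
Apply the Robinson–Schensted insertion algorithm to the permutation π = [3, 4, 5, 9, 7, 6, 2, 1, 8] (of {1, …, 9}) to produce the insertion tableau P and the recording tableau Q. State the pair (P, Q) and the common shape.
P = [1, 4, 5, 6, 8] / [2] / [3] / [7] / [9];  Q = [1, 2, 3, 4, 9] / [5] / [6] / [7] / [8];  common shape = (5, 1, 1, 1, 1)

Row-insert the values π_1, π_2, … into P one at a time, bumping the leftmost entry strictly greater than the inserted value down to the next row. The recording tableau Q records, in position (i, j), the step at which that cell was added to P.
  Insert 3 (step 1): P = [3];  Q = [1]
  Insert 4 (step 2): P = [3, 4];  Q = [1, 2]
  Insert 5 (step 3): P = [3, 4, 5];  Q = [1, 2, 3]
  Insert 9 (step 4): P = [3, 4, 5, 9];  Q = [1, 2, 3, 4]
  Insert 7 (step 5): P = [3, 4, 5, 7] / [9];  Q = [1, 2, 3, 4] / [5]
  Insert 6 (step 6): P = [3, 4, 5, 6] / [7] / [9];  Q = [1, 2, 3, 4] / [5] / [6]
  Insert 2 (step 7): P = [2, 4, 5, 6] / [3] / [7] / [9];  Q = [1, 2, 3, 4] / [5] / [6] / [7]
  Insert 1 (step 8): P = [1, 4, 5, 6] / [2] / [3] / [7] / [9];  Q = [1, 2, 3, 4] / [5] / [6] / [7] / [8]
  Insert 8 (step 9): P = [1, 4, 5, 6, 8] / [2] / [3] / [7] / [9];  Q = [1, 2, 3, 4, 9] / [5] / [6] / [7] / [8]
Final shape: (5, 1, 1, 1, 1).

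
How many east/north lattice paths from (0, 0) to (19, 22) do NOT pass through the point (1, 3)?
Number of paths = 173972142600

Total paths from (0, 0) to (19, 22): C(41, 19) = 244662670200. Paths through (1, 3): (paths (0, 0) → (1, 3)) × (paths (1, 3) → (19, 22)) = C(4, 1) · C(37, 18) = 4 · 17672631900 = 70690527600. Avoidance count = 244662670200 − 70690527600 = 173972142600.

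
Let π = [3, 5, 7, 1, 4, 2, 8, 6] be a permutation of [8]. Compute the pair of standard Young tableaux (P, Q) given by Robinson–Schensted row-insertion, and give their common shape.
P = [1, 2, 6, 8] / [3, 4, 7] / [5];  Q = [1, 2, 3, 7] / [4, 5, 8] / [6];  common shape = (4, 3, 1)

Row-insert the values π_1, π_2, … into P one at a time, bumping the leftmost entry strictly greater than the inserted value down to the next row. The recording tableau Q records, in position (i, j), the step at which that cell was added to P.
  Insert 3 (step 1): P = [3];  Q = [1]
  Insert 5 (step 2): P = [3, 5];  Q = [1, 2]
  Insert 7 (step 3): P = [3, 5, 7];  Q = [1, 2, 3]
  Insert 1 (step 4): P = [1, 5, 7] / [3];  Q = [1, 2, 3] / [4]
  Insert 4 (step 5): P = [1, 4, 7] / [3, 5];  Q = [1, 2, 3] / [4, 5]
  Insert 2 (step 6): P = [1, 2, 7] / [3, 4] / [5];  Q = [1, 2, 3] / [4, 5] / [6]
  Insert 8 (step 7): P = [1, 2, 7, 8] / [3, 4] / [5];  Q = [1, 2, 3, 7] / [4, 5] / [6]
  Insert 6 (step 8): P = [1, 2, 6, 8] / [3, 4, 7] / [5];  Q = [1, 2, 3, 7] / [4, 5, 8] / [6]
Final shape: (4, 3, 1).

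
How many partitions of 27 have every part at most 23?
p(27, parts ≤ 23) = 3003

Use the recurrence p(n, m) = p(n, m−1) + p(n−m, m): either the largest part is < m (count p(n, m−1)) or the largest part is exactly m (remove one copy of m, count p(n−m, m)). With p(0, ·) = 1 this gives p(27, parts ≤ 23) = 3003. (By conjugating Young diagrams, this also counts partitions of 27 into at most 23 parts.)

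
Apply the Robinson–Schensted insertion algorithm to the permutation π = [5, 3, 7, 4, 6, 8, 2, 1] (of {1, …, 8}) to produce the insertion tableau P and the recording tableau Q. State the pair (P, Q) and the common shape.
P = [1, 4, 6, 8] / [2, 7] / [3] / [5];  Q = [1, 3, 5, 6] / [2, 4] / [7] / [8];  common shape = (4, 2, 1, 1)

Row-insert the values π_1, π_2, … into P one at a time, bumping the leftmost entry strictly greater than the inserted value down to the next row. The recording tableau Q records, in position (i, j), the step at which that cell was added to P.
  Insert 5 (step 1): P = [5];  Q = [1]
  Insert 3 (step 2): P = [3] / [5];  Q = [1] / [2]
  Insert 7 (step 3): P = [3, 7] / [5];  Q = [1, 3] / [2]
  Insert 4 (step 4): P = [3, 4] / [5, 7];  Q = [1, 3] / [2, 4]
  Insert 6 (step 5): P = [3, 4, 6] / [5, 7];  Q = [1, 3, 5] / [2, 4]
  Insert 8 (step 6): P = [3, 4, 6, 8] / [5, 7];  Q = [1, 3, 5, 6] / [2, 4]
  Insert 2 (step 7): P = [2, 4, 6, 8] / [3, 7] / [5];  Q = [1, 3, 5, 6] / [2, 4] / [7]
  Insert 1 (step 8): P = [1, 4, 6, 8] / [2, 7] / [3] / [5];  Q = [1, 3, 5, 6] / [2, 4] / [7] / [8]
Final shape: (4, 2, 1, 1).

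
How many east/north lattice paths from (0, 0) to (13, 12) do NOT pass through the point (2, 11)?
Number of paths = 5199364

Total paths from (0, 0) to (13, 12): C(25, 13) = 5200300. Paths through (2, 11): (paths (0, 0) → (2, 11)) × (paths (2, 11) → (13, 12)) = C(13, 2) · C(12, 11) = 78 · 12 = 936. Avoidance count = 5200300 − 936 = 5199364.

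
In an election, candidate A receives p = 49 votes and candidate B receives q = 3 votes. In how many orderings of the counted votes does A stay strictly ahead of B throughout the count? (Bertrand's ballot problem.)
Strict-lead orderings = 19550

Total orderings of the 52 votes with 49 for A: C(52, 49) = 22100. By the Bertrand ballot formula (Cycle Lemma / reflection principle), the number of orderings in which A is strictly ahead of B throughout is (p − q)/(p + q) · C(p + q, p) = (49 − 3)/(49 + 3) · 22100 = 19550.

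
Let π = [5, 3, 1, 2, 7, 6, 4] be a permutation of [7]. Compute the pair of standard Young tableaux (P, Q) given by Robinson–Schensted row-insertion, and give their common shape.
P = [1, 2, 4] / [3, 6] / [5, 7];  Q = [1, 4, 5] / [2, 6] / [3, 7];  common shape = (3, 2, 2)

Row-insert the values π_1, π_2, … into P one at a time, bumping the leftmost entry strictly greater than the inserted value down to the next row. The recording tableau Q records, in position (i, j), the step at which that cell was added to P.
  Insert 5 (step 1): P = [5];  Q = [1]
  Insert 3 (step 2): P = [3] / [5];  Q = [1] / [2]
  Insert 1 (step 3): P = [1] / [3] / [5];  Q = [1] / [2] / [3]
  Insert 2 (step 4): P = [1, 2] / [3] / [5];  Q = [1, 4] / [2] / [3]
  Insert 7 (step 5): P = [1, 2, 7] / [3] / [5];  Q = [1, 4, 5] / [2] / [3]
  Insert 6 (step 6): P = [1, 2, 6] / [3, 7] / [5];  Q = [1, 4, 5] / [2, 6] / [3]
  Insert 4 (step 7): P = [1, 2, 4] / [3, 6] / [5, 7];  Q = [1, 4, 5] / [2, 6] / [3, 7]
Final shape: (3, 2, 2).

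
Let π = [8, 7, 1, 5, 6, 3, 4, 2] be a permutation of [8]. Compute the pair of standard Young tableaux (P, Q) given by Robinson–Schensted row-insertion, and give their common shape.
P = [1, 2, 4] / [3, 6] / [5] / [7] / [8];  Q = [1, 4, 5] / [2, 7] / [3] / [6] / [8];  common shape = (3, 2, 1, 1, 1)

Row-insert the values π_1, π_2, … into P one at a time, bumping the leftmost entry strictly greater than the inserted value down to the next row. The recording tableau Q records, in position (i, j), the step at which that cell was added to P.
  Insert 8 (step 1): P = [8];  Q = [1]
  Insert 7 (step 2): P = [7] / [8];  Q = [1] / [2]
  Insert 1 (step 3): P = [1] / [7] / [8];  Q = [1] / [2] / [3]
  Insert 5 (step 4): P = [1, 5] / [7] / [8];  Q = [1, 4] / [2] / [3]
  Insert 6 (step 5): P = [1, 5, 6] / [7] / [8];  Q = [1, 4, 5] / [2] / [3]
  Insert 3 (step 6): P = [1, 3, 6] / [5] / [7] / [8];  Q = [1, 4, 5] / [2] / [3] / [6]
  Insert 4 (step 7): P = [1, 3, 4] / [5, 6] / [7] / [8];  Q = [1, 4, 5] / [2, 7] / [3] / [6]
  Insert 2 (step 8): P = [1, 2, 4] / [3, 6] / [5] / [7] / [8];  Q = [1, 4, 5] / [2, 7] / [3] / [6] / [8]
Final shape: (3, 2, 1, 1, 1).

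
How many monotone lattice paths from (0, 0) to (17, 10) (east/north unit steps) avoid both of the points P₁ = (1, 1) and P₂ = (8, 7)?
Number of paths = 3689675

Inclusion–exclusion. Total paths: C(27, 17) = 8436285. Through P₁: C(2, 1)·C(25, 16) = 4085950. Through P₂: C(15, 8)·C(12, 9) = 1415700. Since P₁ is strictly southwest of P₂, a monotone path through both must visit P₁ then P₂; paths through both = C(2, 1)·C(13, 7)·C(12, 9) = 755040. Avoid both = 8436285 − 4085950 − 1415700 + 755040 = 3689675.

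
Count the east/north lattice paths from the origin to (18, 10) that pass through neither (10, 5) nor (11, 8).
Number of paths = 6969729

Inclusion–exclusion. Total paths: C(28, 18) = 13123110. Through P₁: C(15, 10)·C(13, 8) = 3864861. Through P₂: C(19, 11)·C(9, 7) = 2720952. Since P₁ is strictly southwest of P₂, a monotone path through both must visit P₁ then P₂; paths through both = C(15, 10)·C(4, 1)·C(9, 7) = 432432. Avoid both = 13123110 − 3864861 − 2720952 + 432432 = 6969729.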